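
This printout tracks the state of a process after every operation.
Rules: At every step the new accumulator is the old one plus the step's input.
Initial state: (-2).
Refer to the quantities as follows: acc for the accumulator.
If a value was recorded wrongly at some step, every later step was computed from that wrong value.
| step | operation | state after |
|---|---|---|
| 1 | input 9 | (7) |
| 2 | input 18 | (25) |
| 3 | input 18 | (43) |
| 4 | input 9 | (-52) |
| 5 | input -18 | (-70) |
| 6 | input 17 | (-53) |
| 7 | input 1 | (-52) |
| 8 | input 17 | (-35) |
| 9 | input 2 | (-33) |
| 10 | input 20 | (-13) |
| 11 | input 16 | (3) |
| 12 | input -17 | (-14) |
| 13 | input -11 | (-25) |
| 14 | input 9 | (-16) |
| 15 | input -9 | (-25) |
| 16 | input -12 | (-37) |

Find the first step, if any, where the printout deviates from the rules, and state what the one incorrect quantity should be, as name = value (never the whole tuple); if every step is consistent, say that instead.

Step 1: acc = -2 + 9 = 7 — in agreement.
Step 2: acc = 7 + 18 = 25 — in agreement.
Step 3: acc = 25 + 18 = 43 — exactly as logged.
Step 4: acc = 43 + 9 = 52 — the printout disagrees here.
First incorrect step: 4; the correct value is acc = 52.

step 4, acc = 52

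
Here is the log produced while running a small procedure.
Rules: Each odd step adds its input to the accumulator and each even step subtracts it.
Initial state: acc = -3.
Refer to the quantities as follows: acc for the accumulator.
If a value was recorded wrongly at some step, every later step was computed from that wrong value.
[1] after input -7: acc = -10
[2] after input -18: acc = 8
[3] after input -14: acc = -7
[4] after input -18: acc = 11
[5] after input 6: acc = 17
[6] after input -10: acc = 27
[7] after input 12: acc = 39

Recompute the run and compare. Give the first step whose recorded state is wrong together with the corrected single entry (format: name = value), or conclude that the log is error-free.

step 3, acc = -6

step 1: acc = -3 + -7 = -10 -> verified
step 2: acc = -10 - -18 = 8 -> agrees with the log
step 3: acc = 8 + -14 = -6 -> first mismatch against the log
So the first discrepancy is step 3, where the right value is acc = -6.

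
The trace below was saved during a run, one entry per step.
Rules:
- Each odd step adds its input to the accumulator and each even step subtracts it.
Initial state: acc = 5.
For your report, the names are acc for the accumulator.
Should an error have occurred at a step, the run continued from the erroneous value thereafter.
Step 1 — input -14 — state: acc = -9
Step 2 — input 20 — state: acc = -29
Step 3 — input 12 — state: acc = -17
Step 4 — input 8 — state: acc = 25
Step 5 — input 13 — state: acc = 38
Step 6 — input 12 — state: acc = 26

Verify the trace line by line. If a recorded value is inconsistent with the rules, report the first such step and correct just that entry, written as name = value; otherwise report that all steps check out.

step 4, acc = -25

Step 1: acc = 5 + -14 = -9 — in agreement.
Step 2: acc = -9 - 20 = -29 — verified.
Step 3: acc = -29 + 12 = -17 — exactly as logged.
Step 4: acc = -17 - 8 = -25 — first mismatch against the trace.
So the first discrepancy is step 4, where the right value is acc = -25.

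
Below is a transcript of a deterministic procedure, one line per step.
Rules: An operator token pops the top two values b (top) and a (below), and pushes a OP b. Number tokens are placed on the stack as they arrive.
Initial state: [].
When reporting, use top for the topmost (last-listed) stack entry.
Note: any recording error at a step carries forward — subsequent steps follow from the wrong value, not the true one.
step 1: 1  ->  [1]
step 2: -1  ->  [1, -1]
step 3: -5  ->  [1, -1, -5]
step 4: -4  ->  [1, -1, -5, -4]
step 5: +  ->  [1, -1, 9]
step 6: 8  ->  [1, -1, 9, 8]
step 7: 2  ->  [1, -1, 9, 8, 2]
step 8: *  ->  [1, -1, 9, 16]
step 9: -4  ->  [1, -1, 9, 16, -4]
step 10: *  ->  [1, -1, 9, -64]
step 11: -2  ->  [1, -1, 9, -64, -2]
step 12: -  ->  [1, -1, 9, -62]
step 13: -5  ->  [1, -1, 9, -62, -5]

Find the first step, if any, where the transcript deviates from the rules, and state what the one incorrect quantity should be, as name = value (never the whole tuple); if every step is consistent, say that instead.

1. push 1: top = 1 (confirmed correct)
2. push -1: top = -1 (exactly as logged)
3. push -5: top = -5 (consistent with the transcript)
4. push -4: top = -4 (checks out)
5. -5 + -4 = -9 (a discrepancy with the transcript)
That makes step 5 the first incorrect line — top = -9 is what it should show.

step 5, top = -9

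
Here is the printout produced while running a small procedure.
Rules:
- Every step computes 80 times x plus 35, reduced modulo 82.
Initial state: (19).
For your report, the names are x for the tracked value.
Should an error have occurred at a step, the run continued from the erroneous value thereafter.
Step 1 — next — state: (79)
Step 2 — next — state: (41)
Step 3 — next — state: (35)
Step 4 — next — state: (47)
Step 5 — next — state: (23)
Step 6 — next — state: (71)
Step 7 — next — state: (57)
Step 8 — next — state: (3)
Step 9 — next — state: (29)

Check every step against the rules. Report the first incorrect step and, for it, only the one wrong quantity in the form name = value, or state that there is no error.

Step 1: x = (80*19 + 35) mod 82 = 79 — confirmed correct.
Step 2: x = (80*79 + 35) mod 82 = 41 — no discrepancy.
Step 3: x = (80*41 + 35) mod 82 = 35 — consistent with the printout.
Step 4: x = (80*35 + 35) mod 82 = 47 — matches.
Step 5: x = (80*47 + 35) mod 82 = 23 — in agreement.
Step 6: x = (80*23 + 35) mod 82 = 71 — verified.
Step 7: x = (80*71 + 35) mod 82 = 57 — checks out.
Step 8: x = (80*57 + 35) mod 82 = 3 — exactly as logged.
Step 9: x = (80*3 + 35) mod 82 = 29 — consistent with the printout.
All steps check out; nothing to correct.

no error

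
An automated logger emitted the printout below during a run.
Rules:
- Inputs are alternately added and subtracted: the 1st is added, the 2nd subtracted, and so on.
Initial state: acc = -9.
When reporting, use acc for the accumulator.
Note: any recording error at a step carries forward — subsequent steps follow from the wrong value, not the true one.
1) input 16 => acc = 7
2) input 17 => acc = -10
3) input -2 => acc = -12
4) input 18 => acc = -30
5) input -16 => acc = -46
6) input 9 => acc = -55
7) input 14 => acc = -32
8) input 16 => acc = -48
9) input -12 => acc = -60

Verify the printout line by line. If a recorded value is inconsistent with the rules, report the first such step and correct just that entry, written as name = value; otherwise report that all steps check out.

step 7, acc = -41

step 1: acc = -9 + 16 = 7 -> matches
step 2: acc = 7 - 17 = -10 -> in agreement
step 3: acc = -10 + -2 = -12 -> matches
step 4: acc = -12 - 18 = -30 -> matches
step 5: acc = -30 + -16 = -46 -> same as recorded
step 6: acc = -46 - 9 = -55 -> same as recorded
step 7: acc = -55 + 14 = -41 -> the printout disagrees here
That makes step 7 the first incorrect line — acc = -41 is what it should show.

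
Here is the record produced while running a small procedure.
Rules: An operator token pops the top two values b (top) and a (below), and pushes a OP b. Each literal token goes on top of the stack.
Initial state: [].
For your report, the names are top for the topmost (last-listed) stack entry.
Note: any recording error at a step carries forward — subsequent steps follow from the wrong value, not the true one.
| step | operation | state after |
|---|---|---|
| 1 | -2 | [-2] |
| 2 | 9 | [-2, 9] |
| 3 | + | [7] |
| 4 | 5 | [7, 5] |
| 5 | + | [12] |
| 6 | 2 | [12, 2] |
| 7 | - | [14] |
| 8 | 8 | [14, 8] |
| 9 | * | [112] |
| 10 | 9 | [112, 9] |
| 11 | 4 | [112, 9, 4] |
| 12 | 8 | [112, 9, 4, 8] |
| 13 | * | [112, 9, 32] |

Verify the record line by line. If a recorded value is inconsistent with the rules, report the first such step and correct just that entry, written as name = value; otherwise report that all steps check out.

step 7, top = 10

Recomputing the run from the initial state:
step 1: [-2]
step 2: [-2, 9]
step 3: [7]
step 4: [7, 5]
step 5: [12]
step 6: [12, 2]
step 7: [10]
step 8: [10, 8]
step 9: [80]
step 10: [80, 9]
step 11: [80, 9, 4]
step 12: [80, 9, 4, 8]
step 13: [80, 9, 32]
The first disagreement with the record is at step 7, where the value should be top = 10.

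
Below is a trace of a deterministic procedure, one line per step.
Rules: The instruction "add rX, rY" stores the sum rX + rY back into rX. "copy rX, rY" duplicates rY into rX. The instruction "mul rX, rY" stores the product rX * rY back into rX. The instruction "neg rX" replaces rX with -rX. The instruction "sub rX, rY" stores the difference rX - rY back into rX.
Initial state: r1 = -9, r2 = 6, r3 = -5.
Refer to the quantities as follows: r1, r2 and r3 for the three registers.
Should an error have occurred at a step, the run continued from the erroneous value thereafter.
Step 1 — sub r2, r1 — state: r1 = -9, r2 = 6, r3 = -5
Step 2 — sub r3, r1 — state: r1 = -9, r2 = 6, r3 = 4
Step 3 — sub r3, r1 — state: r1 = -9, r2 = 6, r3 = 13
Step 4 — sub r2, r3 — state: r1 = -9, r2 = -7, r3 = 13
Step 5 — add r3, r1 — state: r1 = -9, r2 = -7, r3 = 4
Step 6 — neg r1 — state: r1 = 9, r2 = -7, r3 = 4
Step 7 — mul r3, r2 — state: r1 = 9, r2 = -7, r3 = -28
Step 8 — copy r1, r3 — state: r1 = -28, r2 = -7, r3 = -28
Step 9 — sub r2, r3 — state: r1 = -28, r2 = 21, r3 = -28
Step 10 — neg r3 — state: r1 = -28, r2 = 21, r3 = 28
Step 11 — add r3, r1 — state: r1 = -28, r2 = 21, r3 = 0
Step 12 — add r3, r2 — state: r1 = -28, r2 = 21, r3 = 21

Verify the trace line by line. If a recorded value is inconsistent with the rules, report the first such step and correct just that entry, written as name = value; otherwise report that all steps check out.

step 1, r2 = 15

step 1: r2 = 6 - -9 = 15 -> the recorded entry deviates here
So the first discrepancy is step 1, where the right value is r2 = 15.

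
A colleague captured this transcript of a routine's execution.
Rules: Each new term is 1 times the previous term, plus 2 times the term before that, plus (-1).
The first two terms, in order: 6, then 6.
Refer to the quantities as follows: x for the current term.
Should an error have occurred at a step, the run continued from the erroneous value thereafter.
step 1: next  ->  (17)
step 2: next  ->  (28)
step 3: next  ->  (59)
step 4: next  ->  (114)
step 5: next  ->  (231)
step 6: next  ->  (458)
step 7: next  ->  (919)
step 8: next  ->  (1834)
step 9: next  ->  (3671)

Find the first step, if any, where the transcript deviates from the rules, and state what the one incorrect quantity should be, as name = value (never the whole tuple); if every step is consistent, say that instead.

step 3, x = 61

Recomputing the run from the initial state:
step 1: x = 17
step 2: x = 28
step 3: x = 61
step 4: x = 116
step 5: x = 237
step 6: x = 468
step 7: x = 941
step 8: x = 1876
step 9: x = 3757
The first disagreement with the transcript is at step 3, where the value should be x = 61.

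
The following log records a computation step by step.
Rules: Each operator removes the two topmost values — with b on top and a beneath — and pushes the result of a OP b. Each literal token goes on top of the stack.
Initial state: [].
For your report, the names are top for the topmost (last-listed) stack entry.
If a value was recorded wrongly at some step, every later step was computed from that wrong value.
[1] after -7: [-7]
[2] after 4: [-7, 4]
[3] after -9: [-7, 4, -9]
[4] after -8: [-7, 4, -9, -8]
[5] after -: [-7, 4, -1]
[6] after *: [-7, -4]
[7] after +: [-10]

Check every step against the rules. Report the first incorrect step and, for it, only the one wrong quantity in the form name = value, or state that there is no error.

Recomputing the run from the initial state:
step 1: [-7]
step 2: [-7, 4]
step 3: [-7, 4, -9]
step 4: [-7, 4, -9, -8]
step 5: [-7, 4, -1]
step 6: [-7, -4]
step 7: [-11]
The first disagreement with the log is at step 7, where the value should be top = -11.

step 7, top = -11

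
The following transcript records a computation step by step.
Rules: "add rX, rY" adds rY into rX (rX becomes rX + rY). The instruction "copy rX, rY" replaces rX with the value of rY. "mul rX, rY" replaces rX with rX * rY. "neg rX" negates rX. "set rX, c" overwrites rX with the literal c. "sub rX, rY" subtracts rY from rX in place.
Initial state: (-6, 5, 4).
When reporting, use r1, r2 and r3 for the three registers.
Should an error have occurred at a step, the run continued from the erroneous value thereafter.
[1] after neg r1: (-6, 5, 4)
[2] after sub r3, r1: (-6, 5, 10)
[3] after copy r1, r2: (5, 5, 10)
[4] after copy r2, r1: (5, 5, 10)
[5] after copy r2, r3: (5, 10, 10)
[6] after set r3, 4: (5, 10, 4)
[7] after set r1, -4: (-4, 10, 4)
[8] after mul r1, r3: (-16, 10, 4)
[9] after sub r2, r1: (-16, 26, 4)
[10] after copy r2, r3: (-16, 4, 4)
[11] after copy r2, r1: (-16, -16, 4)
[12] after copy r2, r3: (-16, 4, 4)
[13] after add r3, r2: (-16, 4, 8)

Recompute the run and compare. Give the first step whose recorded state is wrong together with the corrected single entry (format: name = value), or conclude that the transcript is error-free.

Recomputing the run from the initial state:
step 1: r1 = 6, r2 = 5, r3 = 4
step 2: r1 = 6, r2 = 5, r3 = -2
step 3: r1 = 5, r2 = 5, r3 = -2
step 4: r1 = 5, r2 = 5, r3 = -2
step 5: r1 = 5, r2 = -2, r3 = -2
step 6: r1 = 5, r2 = -2, r3 = 4
step 7: r1 = -4, r2 = -2, r3 = 4
step 8: r1 = -16, r2 = -2, r3 = 4
step 9: r1 = -16, r2 = 14, r3 = 4
step 10: r1 = -16, r2 = 4, r3 = 4
step 11: r1 = -16, r2 = -16, r3 = 4
step 12: r1 = -16, r2 = 4, r3 = 4
step 13: r1 = -16, r2 = 4, r3 = 8
The first disagreement with the transcript is at step 1, where the value should be r1 = 6.

step 1, r1 = 6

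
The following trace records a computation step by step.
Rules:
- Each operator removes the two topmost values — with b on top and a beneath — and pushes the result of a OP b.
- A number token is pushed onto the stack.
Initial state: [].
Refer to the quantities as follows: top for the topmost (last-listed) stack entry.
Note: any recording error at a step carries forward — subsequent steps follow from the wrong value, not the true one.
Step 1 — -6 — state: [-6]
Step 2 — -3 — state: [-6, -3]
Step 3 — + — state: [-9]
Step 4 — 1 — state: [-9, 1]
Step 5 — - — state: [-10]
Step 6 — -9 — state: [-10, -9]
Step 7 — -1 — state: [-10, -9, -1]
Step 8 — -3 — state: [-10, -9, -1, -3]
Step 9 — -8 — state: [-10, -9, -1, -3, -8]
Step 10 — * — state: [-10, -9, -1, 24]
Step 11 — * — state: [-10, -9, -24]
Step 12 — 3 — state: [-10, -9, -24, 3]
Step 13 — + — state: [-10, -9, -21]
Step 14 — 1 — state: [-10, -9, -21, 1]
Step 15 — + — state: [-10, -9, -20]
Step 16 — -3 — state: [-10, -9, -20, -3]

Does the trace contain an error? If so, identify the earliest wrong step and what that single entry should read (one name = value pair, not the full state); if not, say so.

Step 1: push -6: top = -6 — no discrepancy.
Step 2: push -3: top = -3 — same as recorded.
Step 3: -6 + -3 = -9 — confirmed correct.
Step 4: push 1: top = 1 — in agreement.
Step 5: -9 - 1 = -10 — consistent with the trace.
Step 6: push -9: top = -9 — in agreement.
Step 7: push -1: top = -1 — checks out.
Step 8: push -3: top = -3 — matches.
Step 9: push -8: top = -8 — consistent with the trace.
Step 10: -3 * -8 = 24 — no discrepancy.
Step 11: -1 * 24 = -24 — same as recorded.
Step 12: push 3: top = 3 — in agreement.
Step 13: -24 + 3 = -21 — no discrepancy.
Step 14: push 1: top = 1 — checks out.
Step 15: -21 + 1 = -20 — consistent with the trace.
Step 16: push -3: top = -3 — exactly as logged.
The whole run recomputes cleanly — no discrepancies.

no error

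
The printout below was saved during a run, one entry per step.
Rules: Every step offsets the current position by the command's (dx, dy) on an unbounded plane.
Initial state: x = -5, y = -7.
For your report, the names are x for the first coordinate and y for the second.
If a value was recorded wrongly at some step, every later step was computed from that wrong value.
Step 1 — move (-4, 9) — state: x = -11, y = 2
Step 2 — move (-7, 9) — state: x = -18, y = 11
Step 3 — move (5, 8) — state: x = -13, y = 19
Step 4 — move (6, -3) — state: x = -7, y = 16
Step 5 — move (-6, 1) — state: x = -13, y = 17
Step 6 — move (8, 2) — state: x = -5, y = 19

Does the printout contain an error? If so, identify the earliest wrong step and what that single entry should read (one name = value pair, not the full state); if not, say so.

Step 1: x = -5 + (-4) = -9, y = -7 + (9) = 2 — first mismatch against the printout.
Conclusion: step 1 carries the first error; the entry should be x = -9.

step 1, x = -9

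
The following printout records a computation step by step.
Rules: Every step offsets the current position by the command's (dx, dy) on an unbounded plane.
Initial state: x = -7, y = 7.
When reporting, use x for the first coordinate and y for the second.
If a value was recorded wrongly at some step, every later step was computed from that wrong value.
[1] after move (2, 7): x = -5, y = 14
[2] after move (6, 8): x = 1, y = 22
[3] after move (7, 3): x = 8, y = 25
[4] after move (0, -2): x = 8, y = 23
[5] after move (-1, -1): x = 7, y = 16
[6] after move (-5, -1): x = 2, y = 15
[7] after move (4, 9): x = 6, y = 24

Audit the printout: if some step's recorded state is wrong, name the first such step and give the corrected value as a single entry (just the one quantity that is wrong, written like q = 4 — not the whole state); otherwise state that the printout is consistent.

step 5, y = 22

step 1: x = -7 + (2) = -5, y = 7 + (7) = 14 -> no discrepancy
step 2: x = -5 + (6) = 1, y = 14 + (8) = 22 -> agrees with the printout
step 3: x = 1 + (7) = 8, y = 22 + (3) = 25 -> checks out
step 4: x = 8 + (0) = 8, y = 25 + (-2) = 23 -> agrees with the printout
step 5: x = 8 + (-1) = 7, y = 23 + (-1) = 22 -> the printout has a different value
First deviation found at step 5; the corrected entry is y = 22.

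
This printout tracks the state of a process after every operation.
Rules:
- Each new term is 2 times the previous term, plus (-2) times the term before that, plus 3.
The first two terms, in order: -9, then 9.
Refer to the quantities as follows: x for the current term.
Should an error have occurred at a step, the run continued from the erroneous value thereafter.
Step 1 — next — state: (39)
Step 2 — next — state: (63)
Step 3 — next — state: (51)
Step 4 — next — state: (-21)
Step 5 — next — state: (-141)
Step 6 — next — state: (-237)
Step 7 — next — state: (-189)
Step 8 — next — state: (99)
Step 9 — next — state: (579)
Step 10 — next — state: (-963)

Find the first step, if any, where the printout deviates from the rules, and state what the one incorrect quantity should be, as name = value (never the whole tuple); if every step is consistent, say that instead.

step 1: x = 2*(9) + (-2)*(-9) + (3) = 39 -> consistent with the printout
step 2: x = 2*(39) + (-2)*(9) + (3) = 63 -> consistent with the printout
step 3: x = 2*(63) + (-2)*(39) + (3) = 51 -> consistent with the printout
step 4: x = 2*(51) + (-2)*(63) + (3) = -21 -> exactly as logged
step 5: x = 2*(-21) + (-2)*(51) + (3) = -141 -> same as recorded
step 6: x = 2*(-141) + (-2)*(-21) + (3) = -237 -> in agreement
step 7: x = 2*(-237) + (-2)*(-141) + (3) = -189 -> agrees with the printout
step 8: x = 2*(-189) + (-2)*(-237) + (3) = 99 -> no discrepancy
step 9: x = 2*(99) + (-2)*(-189) + (3) = 579 -> confirmed correct
step 10: x = 2*(579) + (-2)*(99) + (3) = 963 -> not what was recorded
So the first discrepancy is step 10, where the right value is x = 963.

step 10, x = 963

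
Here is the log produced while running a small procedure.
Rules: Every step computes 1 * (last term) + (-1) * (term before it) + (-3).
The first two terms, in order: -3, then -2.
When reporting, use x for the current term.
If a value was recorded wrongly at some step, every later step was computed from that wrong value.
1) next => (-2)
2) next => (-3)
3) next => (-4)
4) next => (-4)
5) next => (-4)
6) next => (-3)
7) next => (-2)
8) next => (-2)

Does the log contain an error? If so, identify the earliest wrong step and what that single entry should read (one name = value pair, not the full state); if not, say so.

Recomputing the run from the initial state:
step 1: x = -2
step 2: x = -3
step 3: x = -4
step 4: x = -4
step 5: x = -3
step 6: x = -2
step 7: x = -2
step 8: x = -3
The first disagreement with the log is at step 5, where the value should be x = -3.

step 5, x = -3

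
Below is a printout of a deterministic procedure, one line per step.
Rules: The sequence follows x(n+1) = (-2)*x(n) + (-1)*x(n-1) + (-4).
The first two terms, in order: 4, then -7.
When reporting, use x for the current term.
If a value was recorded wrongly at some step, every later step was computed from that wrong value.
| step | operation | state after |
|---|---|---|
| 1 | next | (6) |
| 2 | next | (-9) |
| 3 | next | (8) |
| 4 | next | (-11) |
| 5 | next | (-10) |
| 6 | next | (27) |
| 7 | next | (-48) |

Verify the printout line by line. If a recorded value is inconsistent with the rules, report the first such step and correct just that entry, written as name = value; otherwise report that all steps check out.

step 5, x = 10

1. x = -2*(-7) + (-1)*(4) + (-4) = 6 (exactly as logged)
2. x = -2*(6) + (-1)*(-7) + (-4) = -9 (same as recorded)
3. x = -2*(-9) + (-1)*(6) + (-4) = 8 (confirmed correct)
4. x = -2*(8) + (-1)*(-9) + (-4) = -11 (exactly as logged)
5. x = -2*(-11) + (-1)*(8) + (-4) = 10 (the entry is off here)
The audit stops at step 5: the recorded entry is wrong and should be x = 10.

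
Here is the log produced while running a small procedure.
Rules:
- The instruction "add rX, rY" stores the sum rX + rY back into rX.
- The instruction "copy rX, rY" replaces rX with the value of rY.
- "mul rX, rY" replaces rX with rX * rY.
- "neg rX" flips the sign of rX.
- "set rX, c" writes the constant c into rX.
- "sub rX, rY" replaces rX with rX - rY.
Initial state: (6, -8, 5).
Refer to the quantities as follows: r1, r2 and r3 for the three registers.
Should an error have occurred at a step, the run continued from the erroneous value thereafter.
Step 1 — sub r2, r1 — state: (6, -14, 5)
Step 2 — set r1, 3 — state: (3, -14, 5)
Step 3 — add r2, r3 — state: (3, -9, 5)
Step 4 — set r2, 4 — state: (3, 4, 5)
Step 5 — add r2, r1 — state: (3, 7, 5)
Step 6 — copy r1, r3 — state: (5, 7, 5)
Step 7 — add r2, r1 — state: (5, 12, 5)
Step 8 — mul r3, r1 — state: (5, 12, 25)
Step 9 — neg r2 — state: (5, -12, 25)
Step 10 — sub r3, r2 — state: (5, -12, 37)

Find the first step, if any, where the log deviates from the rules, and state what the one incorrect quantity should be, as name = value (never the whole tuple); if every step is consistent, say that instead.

no error

step 1: r2 = -8 - 6 = -14 -> same as recorded
step 2: r1 = 3 -> no discrepancy
step 3: r2 = -14 + 5 = -9 -> verified
step 4: r2 = 4 -> agrees with the log
step 5: r2 = 4 + 3 = 7 -> consistent with the log
step 6: r1 = 5 -> confirmed correct
step 7: r2 = 7 + 5 = 12 -> consistent with the log
step 8: r3 = 5 * 5 = 25 -> verified
step 9: r2 = -(12) = -12 -> consistent with the log
step 10: r3 = 25 - -12 = 37 -> same as recorded
The whole run recomputes cleanly — no discrepancies.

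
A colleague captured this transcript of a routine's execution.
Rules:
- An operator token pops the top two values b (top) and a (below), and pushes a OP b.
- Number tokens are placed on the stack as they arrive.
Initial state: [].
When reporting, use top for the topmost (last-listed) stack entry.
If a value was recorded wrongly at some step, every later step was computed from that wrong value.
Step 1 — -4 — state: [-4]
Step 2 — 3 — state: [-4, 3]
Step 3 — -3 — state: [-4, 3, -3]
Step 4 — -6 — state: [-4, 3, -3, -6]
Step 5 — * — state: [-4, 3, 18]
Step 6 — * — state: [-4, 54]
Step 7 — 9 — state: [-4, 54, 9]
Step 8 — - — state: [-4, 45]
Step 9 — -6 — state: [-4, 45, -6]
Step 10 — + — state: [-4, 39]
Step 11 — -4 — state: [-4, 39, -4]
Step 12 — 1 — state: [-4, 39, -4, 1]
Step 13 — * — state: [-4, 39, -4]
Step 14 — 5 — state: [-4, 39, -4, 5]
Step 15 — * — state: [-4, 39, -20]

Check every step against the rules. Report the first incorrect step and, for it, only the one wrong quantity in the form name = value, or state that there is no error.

step 1: push -4: top = -4 -> verified
step 2: push 3: top = 3 -> in agreement
step 3: push -3: top = -3 -> in agreement
step 4: push -6: top = -6 -> confirmed correct
step 5: -3 * -6 = 18 -> confirmed correct
step 6: 3 * 18 = 54 -> same as recorded
step 7: push 9: top = 9 -> verified
step 8: 54 - 9 = 45 -> matches
step 9: push -6: top = -6 -> same as recorded
step 10: 45 + -6 = 39 -> confirmed correct
step 11: push -4: top = -4 -> same as recorded
step 12: push 1: top = 1 -> no discrepancy
step 13: -4 * 1 = -4 -> confirmed correct
step 14: push 5: top = 5 -> confirmed correct
step 15: -4 * 5 = -20 -> in agreement
All entries verified; no error found.

no error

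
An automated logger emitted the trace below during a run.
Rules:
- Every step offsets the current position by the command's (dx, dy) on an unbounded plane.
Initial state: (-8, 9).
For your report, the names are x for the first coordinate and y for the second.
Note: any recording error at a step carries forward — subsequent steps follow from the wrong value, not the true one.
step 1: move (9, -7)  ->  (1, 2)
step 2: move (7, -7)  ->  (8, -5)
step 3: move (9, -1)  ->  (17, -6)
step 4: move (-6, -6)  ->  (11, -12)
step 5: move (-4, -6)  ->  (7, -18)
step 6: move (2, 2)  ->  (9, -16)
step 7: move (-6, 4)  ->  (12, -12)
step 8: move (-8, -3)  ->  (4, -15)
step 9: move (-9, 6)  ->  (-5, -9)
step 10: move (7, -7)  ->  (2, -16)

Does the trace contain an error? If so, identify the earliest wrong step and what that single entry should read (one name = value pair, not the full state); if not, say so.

step 7, x = 3

Recomputing the run from the initial state:
step 1: x = 1, y = 2
step 2: x = 8, y = -5
step 3: x = 17, y = -6
step 4: x = 11, y = -12
step 5: x = 7, y = -18
step 6: x = 9, y = -16
step 7: x = 3, y = -12
step 8: x = -5, y = -15
step 9: x = -14, y = -9
step 10: x = -7, y = -16
The first disagreement with the trace is at step 7, where the value should be x = 3.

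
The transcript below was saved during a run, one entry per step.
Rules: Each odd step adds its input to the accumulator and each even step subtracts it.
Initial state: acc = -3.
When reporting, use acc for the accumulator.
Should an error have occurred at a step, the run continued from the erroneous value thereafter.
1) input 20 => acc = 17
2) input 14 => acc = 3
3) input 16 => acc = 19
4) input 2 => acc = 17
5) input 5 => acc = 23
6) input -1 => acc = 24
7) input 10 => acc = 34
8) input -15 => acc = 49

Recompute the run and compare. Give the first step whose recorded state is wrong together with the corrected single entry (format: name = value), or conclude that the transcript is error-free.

Step 1: acc = -3 + 20 = 17 — same as recorded.
Step 2: acc = 17 - 14 = 3 — consistent with the transcript.
Step 3: acc = 3 + 16 = 19 — no discrepancy.
Step 4: acc = 19 - 2 = 17 — checks out.
Step 5: acc = 17 + 5 = 22 — the transcript has a different value.
First deviation found at step 5; the corrected entry is acc = 22.

step 5, acc = 22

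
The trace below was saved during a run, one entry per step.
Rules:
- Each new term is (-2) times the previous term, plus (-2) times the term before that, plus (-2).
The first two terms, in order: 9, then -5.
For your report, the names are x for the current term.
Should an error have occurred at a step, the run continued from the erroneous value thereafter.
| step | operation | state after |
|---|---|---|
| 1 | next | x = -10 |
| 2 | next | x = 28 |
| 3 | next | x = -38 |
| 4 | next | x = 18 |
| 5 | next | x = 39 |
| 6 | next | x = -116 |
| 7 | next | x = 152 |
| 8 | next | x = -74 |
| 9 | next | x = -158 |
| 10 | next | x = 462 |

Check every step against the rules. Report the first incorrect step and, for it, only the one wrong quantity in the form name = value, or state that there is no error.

Recomputing the run from the initial state:
step 1: x = -10
step 2: x = 28
step 3: x = -38
step 4: x = 18
step 5: x = 38
step 6: x = -114
step 7: x = 150
step 8: x = -74
step 9: x = -154
step 10: x = 454
The first disagreement with the trace is at step 5, where the value should be x = 38.

step 5, x = 38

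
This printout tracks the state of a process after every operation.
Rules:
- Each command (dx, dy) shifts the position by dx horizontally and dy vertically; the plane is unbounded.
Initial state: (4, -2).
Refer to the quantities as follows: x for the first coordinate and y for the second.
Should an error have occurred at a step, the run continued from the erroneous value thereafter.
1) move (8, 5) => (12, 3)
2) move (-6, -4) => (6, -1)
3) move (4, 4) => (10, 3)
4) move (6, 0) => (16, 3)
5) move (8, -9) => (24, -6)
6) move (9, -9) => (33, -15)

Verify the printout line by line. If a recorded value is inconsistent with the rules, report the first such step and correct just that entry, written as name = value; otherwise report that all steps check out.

no error

Recomputing the run from the initial state:
step 1: x = 12, y = 3
step 2: x = 6, y = -1
step 3: x = 10, y = 3
step 4: x = 16, y = 3
step 5: x = 24, y = -6
step 6: x = 33, y = -15
This matches the printout at every step.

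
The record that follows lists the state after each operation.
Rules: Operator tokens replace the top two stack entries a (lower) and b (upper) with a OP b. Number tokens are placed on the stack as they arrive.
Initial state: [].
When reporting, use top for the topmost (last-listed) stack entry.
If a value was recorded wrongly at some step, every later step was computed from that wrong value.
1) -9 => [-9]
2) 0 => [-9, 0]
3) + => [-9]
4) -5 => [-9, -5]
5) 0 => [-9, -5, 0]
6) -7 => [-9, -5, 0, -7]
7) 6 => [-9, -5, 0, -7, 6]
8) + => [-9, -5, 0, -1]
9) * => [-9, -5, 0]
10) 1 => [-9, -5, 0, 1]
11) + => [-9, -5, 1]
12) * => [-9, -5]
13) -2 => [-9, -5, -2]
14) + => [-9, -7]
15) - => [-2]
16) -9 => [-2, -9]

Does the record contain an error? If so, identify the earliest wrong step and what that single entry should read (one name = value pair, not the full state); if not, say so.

no error

Step 1: push -9: top = -9 — same as recorded.
Step 2: push 0: top = 0 — checks out.
Step 3: -9 + 0 = -9 — exactly as logged.
Step 4: push -5: top = -5 — consistent with the record.
Step 5: push 0: top = 0 — no discrepancy.
Step 6: push -7: top = -7 — in agreement.
Step 7: push 6: top = 6 — consistent with the record.
Step 8: -7 + 6 = -1 — verified.
Step 9: 0 * -1 = 0 — confirmed correct.
Step 10: push 1: top = 1 — agrees with the record.
Step 11: 0 + 1 = 1 — same as recorded.
Step 12: -5 * 1 = -5 — matches.
Step 13: push -2: top = -2 — exactly as logged.
Step 14: -5 + -2 = -7 — agrees with the record.
Step 15: -9 - -7 = -2 — agrees with the record.
Step 16: push -9: top = -9 — verified.
All steps check out; nothing to correct.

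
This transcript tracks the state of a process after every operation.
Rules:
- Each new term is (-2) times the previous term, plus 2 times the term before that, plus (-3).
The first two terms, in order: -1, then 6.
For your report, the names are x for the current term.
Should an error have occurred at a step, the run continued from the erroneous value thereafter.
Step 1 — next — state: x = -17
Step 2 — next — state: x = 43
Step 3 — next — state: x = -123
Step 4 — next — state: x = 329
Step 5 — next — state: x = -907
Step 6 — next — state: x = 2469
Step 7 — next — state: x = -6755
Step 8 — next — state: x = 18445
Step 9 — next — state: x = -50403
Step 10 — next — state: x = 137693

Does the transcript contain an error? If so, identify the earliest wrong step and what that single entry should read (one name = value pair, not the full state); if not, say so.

no error

Recomputing the run from the initial state:
step 1: x = -17
step 2: x = 43
step 3: x = -123
step 4: x = 329
step 5: x = -907
step 6: x = 2469
step 7: x = -6755
step 8: x = 18445
step 9: x = -50403
step 10: x = 137693
This matches the transcript at every step.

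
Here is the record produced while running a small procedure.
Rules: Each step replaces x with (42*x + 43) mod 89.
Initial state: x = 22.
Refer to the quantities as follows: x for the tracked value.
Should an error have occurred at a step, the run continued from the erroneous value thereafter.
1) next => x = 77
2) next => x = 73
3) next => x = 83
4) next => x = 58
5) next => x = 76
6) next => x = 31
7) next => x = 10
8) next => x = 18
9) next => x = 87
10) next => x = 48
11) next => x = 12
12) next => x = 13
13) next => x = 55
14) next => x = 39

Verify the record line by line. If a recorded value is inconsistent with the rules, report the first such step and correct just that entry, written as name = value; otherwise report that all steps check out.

1. x = (42*22 + 43) mod 89 = 77 (confirmed correct)
2. x = (42*77 + 43) mod 89 = 73 (agrees with the record)
3. x = (42*73 + 43) mod 89 = 83 (exactly as logged)
4. x = (42*83 + 43) mod 89 = 58 (matches)
5. x = (42*58 + 43) mod 89 = 76 (in agreement)
6. x = (42*76 + 43) mod 89 = 31 (confirmed correct)
7. x = (42*31 + 43) mod 89 = 10 (no discrepancy)
8. x = (42*10 + 43) mod 89 = 18 (same as recorded)
9. x = (42*18 + 43) mod 89 = 87 (confirmed correct)
10. x = (42*87 + 43) mod 89 = 48 (consistent with the record)
11. x = (42*48 + 43) mod 89 = 12 (matches)
12. x = (42*12 + 43) mod 89 = 13 (exactly as logged)
13. x = (42*13 + 43) mod 89 = 55 (consistent with the record)
14. x = (42*55 + 43) mod 89 = 39 (no discrepancy)
Every step is consistent.

no error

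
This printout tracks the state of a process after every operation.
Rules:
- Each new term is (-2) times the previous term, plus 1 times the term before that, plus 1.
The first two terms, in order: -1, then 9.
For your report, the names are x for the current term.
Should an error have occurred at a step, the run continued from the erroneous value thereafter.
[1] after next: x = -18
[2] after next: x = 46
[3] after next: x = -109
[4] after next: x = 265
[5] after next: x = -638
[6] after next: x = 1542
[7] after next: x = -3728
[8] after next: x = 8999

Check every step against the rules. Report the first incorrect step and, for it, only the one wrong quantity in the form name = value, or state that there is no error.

step 7, x = -3721

Recomputing the run from the initial state:
step 1: x = -18
step 2: x = 46
step 3: x = -109
step 4: x = 265
step 5: x = -638
step 6: x = 1542
step 7: x = -3721
step 8: x = 8985
The first disagreement with the printout is at step 7, where the value should be x = -3721.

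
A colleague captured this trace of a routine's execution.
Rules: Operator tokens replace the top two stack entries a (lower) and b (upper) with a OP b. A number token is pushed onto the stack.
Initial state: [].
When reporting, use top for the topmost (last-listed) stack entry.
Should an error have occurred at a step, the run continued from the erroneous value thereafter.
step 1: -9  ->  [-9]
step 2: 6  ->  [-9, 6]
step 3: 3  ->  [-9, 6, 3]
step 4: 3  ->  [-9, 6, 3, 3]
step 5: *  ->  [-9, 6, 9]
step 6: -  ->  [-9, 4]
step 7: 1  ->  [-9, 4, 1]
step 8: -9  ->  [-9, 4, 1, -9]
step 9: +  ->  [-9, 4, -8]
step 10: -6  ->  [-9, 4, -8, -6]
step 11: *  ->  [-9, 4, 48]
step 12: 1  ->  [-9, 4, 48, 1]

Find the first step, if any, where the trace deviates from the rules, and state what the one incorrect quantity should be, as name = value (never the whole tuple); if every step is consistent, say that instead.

step 6, top = -3

Step 1: push -9: top = -9 — consistent with the trace.
Step 2: push 6: top = 6 — same as recorded.
Step 3: push 3: top = 3 — same as recorded.
Step 4: push 3: top = 3 — consistent with the trace.
Step 5: 3 * 3 = 9 — consistent with the trace.
Step 6: 6 - 9 = -3 — the trace disagrees here.
Step 6 is the first one off; corrected, top = -3.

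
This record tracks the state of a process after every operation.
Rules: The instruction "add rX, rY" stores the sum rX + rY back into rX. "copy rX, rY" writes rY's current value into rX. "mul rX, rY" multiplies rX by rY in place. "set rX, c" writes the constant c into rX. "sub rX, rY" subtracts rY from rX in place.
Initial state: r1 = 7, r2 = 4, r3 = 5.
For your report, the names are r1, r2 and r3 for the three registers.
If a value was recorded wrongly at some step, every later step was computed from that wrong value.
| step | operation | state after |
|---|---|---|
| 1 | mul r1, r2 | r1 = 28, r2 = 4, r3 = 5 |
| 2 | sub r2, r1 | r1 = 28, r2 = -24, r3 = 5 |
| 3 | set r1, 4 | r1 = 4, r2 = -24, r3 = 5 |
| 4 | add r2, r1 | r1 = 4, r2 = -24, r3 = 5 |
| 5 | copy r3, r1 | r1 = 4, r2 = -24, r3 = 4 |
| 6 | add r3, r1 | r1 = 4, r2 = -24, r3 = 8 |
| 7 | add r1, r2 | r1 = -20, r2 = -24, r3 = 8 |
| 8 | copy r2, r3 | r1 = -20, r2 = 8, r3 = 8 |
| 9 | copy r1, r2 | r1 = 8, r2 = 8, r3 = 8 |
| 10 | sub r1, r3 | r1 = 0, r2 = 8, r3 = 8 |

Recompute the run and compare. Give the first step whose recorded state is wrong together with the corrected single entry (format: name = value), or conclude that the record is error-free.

step 4, r2 = -20

Step 1: r1 = 7 * 4 = 28 — exactly as logged.
Step 2: r2 = 4 - 28 = -24 — in agreement.
Step 3: r1 = 4 — checks out.
Step 4: r2 = -24 + 4 = -20 — the record disagrees here.
That makes step 4 the first incorrect line — r2 = -20 is what it should show.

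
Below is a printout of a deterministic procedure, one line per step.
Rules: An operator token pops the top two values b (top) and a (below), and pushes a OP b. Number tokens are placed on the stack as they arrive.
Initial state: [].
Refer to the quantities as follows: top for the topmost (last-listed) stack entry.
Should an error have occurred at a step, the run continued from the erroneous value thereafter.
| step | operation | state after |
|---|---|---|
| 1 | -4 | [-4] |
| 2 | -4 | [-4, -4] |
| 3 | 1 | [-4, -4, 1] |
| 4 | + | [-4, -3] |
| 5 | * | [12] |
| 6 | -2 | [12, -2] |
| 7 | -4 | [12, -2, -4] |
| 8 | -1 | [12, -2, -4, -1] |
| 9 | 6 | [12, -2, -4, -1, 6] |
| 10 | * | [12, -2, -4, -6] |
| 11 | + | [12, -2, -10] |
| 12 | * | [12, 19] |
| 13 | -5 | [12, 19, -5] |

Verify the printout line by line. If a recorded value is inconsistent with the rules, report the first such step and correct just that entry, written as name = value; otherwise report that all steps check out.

step 1: push -4: top = -4 -> agrees with the printout
step 2: push -4: top = -4 -> same as recorded
step 3: push 1: top = 1 -> checks out
step 4: -4 + 1 = -3 -> consistent with the printout
step 5: -4 * -3 = 12 -> same as recorded
step 6: push -2: top = -2 -> agrees with the printout
step 7: push -4: top = -4 -> no discrepancy
step 8: push -1: top = -1 -> confirmed correct
step 9: push 6: top = 6 -> consistent with the printout
step 10: -1 * 6 = -6 -> matches
step 11: -4 + -6 = -10 -> verified
step 12: -2 * -10 = 20 -> the entry is off here
The audit stops at step 12: the recorded entry is wrong and should be top = 20.

step 12, top = 20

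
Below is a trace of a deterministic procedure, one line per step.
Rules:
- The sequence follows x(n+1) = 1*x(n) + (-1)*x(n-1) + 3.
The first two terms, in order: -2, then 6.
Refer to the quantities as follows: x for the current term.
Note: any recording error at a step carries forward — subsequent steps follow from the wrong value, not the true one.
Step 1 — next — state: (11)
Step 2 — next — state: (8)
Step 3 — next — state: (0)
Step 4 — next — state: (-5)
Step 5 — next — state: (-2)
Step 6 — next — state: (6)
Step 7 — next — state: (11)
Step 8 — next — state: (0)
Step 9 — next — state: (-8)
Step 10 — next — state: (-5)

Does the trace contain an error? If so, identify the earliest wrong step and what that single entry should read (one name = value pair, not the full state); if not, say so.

step 8, x = 8

1. x = 1*(6) + (-1)*(-2) + (3) = 11 (same as recorded)
2. x = 1*(11) + (-1)*(6) + (3) = 8 (consistent with the trace)
3. x = 1*(8) + (-1)*(11) + (3) = 0 (verified)
4. x = 1*(0) + (-1)*(8) + (3) = -5 (checks out)
5. x = 1*(-5) + (-1)*(0) + (3) = -2 (confirmed correct)
6. x = 1*(-2) + (-1)*(-5) + (3) = 6 (in agreement)
7. x = 1*(6) + (-1)*(-2) + (3) = 11 (exactly as logged)
8. x = 1*(11) + (-1)*(6) + (3) = 8 (first mismatch against the trace)
First incorrect step: 8; the correct value is x = 8.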